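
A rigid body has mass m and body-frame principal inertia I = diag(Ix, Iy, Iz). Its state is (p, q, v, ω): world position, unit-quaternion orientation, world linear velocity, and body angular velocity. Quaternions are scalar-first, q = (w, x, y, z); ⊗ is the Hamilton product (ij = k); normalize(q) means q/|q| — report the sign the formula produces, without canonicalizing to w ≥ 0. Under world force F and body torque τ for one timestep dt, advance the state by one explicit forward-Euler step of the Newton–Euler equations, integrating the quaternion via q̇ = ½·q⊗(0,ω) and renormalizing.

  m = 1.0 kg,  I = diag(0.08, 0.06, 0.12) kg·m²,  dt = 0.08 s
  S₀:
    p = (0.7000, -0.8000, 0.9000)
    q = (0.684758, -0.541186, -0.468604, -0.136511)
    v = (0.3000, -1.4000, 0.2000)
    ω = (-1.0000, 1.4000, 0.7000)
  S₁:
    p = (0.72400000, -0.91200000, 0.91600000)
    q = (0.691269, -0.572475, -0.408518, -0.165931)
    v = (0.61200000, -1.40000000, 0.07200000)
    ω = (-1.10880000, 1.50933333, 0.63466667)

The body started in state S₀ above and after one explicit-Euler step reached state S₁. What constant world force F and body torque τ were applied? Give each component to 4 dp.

F = (3.9000, 0.0000, -1.6000)
τ = (-0.0500, 0.1100, -0.0700)

Δv = v₁−v₀ = (0.31200000, 0.00000000, -0.12800000)
F = m·Δv/dt = (3.9000, 0.0000, -1.6000)
Δω = ω₁−ω₀ = (-0.10880000, 0.10933333, -0.06533333)
I·α + gyro = (-0.0500, 0.1100, -0.0700)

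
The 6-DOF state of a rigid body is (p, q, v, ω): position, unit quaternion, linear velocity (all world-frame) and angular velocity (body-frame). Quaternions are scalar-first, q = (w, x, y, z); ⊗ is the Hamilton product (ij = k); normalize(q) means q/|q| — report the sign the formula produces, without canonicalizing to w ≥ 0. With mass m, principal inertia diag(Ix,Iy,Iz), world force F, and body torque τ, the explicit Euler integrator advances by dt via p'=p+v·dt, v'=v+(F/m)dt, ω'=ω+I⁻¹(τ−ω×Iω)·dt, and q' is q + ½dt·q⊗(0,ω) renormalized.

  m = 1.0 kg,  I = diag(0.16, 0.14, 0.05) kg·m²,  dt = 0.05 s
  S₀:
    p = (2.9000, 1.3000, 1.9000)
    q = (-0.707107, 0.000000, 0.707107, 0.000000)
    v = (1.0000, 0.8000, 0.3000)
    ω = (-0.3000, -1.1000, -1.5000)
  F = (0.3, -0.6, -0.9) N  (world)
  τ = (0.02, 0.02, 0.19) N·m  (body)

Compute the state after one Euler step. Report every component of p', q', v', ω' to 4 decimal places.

p' = (2.9500, 1.3400, 1.9150)
q' = (-0.6869, -0.0212, 0.7257, 0.0318)
v' = (1.0150, 0.7700, 0.2550)
ω' = (-0.2473, -1.1105, -1.3034)

ω×(Iω) gyroscopic = (-0.1485, 0.0495, -0.0066)
α = I⁻¹(τ − ω×Iω) = (1.0531, -0.2107, 3.9320)
ω + α·dt = (-0.2473, -1.1105, -1.3034)
2q̇ = q⊗(0,ω) = (0.7778177, -0.8485284, 0.7778177, 1.2727926)
q + ½dt·q⊗(0,ω), renormalized = (-0.6869, -0.0212, 0.7257, 0.0318)
new position p' = (2.9500, 1.3400, 1.9150)
new velocity v' = (1.0150, 0.7700, 0.2550)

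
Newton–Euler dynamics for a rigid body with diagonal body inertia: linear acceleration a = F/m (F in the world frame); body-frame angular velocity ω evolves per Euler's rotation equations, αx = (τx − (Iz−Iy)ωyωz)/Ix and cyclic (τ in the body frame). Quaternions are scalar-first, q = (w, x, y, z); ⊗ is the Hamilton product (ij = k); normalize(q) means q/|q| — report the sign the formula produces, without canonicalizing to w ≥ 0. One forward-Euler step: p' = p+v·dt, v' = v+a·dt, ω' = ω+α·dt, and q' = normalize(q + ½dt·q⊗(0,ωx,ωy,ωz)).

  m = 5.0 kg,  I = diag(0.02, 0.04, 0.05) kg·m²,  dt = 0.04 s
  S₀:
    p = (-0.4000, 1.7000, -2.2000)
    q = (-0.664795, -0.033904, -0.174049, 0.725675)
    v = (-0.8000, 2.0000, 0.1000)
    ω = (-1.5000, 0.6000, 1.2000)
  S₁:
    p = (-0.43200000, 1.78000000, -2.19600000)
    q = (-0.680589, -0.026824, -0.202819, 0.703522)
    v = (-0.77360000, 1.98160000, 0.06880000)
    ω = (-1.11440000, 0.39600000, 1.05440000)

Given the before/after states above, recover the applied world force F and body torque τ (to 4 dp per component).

Δv = v₁−v₀ = (0.02640000, -0.01840000, -0.03120000)
F = m·Δv/dt = (3.3000, -2.3000, -3.9000)
ω₁ − ω₀ = (0.38560000, -0.20400000, -0.14560000)
ω₀×(Iω₀) = (0.0072, 0.0540, -0.0180)
applied torque τ = (0.2000, -0.1500, -0.2000)

F = (3.3000, -2.3000, -3.9000)
τ = (0.2000, -0.1500, -0.2000)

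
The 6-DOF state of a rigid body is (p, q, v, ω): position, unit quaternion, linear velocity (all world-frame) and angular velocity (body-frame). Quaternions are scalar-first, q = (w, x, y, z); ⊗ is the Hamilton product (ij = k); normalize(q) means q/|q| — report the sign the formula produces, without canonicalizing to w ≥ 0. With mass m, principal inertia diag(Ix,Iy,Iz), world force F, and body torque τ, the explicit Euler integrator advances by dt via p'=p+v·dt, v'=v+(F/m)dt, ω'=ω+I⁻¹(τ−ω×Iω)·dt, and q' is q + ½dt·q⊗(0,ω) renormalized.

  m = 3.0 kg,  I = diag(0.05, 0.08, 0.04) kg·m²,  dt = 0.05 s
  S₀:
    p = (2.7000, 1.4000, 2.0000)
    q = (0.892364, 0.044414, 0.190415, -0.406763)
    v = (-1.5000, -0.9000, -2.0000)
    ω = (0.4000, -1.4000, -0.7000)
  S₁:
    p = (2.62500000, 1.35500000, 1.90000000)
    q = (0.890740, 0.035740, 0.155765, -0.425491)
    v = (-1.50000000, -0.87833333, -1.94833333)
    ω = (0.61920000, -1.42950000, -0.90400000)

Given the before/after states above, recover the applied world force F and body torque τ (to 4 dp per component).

ω₁ − ω₀ = (0.21920000, -0.02950000, -0.20400000)
gyro term ω₀×Iω₀ = (-0.0392, -0.0028, -0.0168)
applied torque τ = (0.1800, -0.0500, -0.1800)
v₁ − v₀ = (0.00000000, 0.02166667, 0.05166667)
m·(v₁−v₀)/dt = (0.0000, 1.3000, 3.1000)

F = (0.0000, 1.3000, 3.1000)
τ = (0.1800, -0.0500, -0.1800)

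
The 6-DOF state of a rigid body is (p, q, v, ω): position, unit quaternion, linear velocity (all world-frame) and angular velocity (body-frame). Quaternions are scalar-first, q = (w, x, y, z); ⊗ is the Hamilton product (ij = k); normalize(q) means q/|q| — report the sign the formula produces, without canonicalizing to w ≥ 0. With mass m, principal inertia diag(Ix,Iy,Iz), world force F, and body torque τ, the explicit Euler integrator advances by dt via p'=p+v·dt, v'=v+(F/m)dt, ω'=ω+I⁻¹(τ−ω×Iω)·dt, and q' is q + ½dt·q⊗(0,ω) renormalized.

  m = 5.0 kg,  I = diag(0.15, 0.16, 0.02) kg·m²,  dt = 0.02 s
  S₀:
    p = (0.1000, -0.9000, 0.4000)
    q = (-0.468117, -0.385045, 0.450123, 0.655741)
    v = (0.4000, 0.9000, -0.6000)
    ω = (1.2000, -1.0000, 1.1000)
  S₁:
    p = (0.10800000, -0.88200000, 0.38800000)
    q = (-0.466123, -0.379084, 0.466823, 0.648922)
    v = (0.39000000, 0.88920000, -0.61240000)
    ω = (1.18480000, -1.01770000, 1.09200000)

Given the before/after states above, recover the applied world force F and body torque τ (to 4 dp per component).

v₁ − v₀ = (-0.01000000, -0.01080000, -0.01240000)
applied force F = (-2.5000, -2.7000, -3.1000)
Δω = ω₁−ω₀ = (-0.01520000, -0.01770000, -0.00800000)
I·α + gyro = (0.0400, 0.0300, -0.0200)

F = (-2.5000, -2.7000, -3.1000)
τ = (0.0400, 0.0300, -0.0200)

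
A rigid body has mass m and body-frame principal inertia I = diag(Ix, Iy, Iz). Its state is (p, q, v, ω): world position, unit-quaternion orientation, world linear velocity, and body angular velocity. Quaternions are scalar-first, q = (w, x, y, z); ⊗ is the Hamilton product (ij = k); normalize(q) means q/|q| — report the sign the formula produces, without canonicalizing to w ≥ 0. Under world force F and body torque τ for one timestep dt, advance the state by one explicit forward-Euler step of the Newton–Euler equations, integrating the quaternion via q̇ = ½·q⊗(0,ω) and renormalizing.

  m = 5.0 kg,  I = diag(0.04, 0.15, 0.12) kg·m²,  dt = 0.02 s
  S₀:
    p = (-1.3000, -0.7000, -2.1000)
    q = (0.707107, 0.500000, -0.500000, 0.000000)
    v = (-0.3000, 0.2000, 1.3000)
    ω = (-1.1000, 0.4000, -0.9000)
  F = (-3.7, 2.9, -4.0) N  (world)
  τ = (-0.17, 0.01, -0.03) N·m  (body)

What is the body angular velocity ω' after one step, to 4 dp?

α = I⁻¹(τ − ω×Iω) = (-4.5200, 0.5947, 0.1533)
ω' = ω + α·dt = (-1.1904, 0.4119, -0.8969)

ω' = (-1.1904, 0.4119, -0.8969)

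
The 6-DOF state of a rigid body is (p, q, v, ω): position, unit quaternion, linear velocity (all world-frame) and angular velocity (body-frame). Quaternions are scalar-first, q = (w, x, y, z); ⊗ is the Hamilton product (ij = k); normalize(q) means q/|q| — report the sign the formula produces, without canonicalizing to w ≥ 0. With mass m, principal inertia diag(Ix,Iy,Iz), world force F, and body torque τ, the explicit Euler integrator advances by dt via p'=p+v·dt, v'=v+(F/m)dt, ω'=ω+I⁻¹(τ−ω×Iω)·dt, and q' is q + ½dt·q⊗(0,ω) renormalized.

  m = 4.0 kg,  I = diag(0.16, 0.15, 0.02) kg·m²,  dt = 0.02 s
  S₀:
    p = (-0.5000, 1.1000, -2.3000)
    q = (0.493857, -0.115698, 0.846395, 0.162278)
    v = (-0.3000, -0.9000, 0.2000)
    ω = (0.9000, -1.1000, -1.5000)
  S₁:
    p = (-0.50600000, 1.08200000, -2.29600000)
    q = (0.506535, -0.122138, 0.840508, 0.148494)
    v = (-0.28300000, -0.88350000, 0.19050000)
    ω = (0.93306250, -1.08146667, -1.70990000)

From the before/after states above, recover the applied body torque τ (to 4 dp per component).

τ = (0.0500, -0.0500, -0.2000)

rate change Δω = (0.03306250, 0.01853333, -0.20990000)
precession coupling = (-0.2145, -0.1890, 0.0099)
τ = I·(Δω/dt) + ω₀×(Iω₀) = (0.0500, -0.0500, -0.2000)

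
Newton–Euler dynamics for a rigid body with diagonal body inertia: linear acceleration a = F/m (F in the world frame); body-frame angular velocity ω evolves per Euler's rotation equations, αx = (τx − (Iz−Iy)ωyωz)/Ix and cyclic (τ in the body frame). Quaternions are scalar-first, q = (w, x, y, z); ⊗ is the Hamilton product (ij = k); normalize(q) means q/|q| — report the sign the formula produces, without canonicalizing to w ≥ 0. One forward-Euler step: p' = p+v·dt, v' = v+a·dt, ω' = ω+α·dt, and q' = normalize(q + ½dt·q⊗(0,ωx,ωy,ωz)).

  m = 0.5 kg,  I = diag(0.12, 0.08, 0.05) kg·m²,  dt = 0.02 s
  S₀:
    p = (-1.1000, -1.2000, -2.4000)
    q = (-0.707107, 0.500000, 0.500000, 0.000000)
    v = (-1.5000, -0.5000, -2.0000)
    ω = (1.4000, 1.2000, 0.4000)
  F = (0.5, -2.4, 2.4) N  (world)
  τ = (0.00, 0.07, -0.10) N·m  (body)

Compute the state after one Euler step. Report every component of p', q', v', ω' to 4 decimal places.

a = (1.0000, -4.8000, 4.8000)
p + v·dt = (-1.1300, -1.2100, -2.4400)
v + (F/m)dt = (-1.4800, -0.5960, -1.9040)
gyro term ω×Iω = (-0.0144, 0.0392, -0.0672)
α = I⁻¹(τ − ω×Iω) = (0.1200, 0.3850, -0.6560)
ω + α·dt = (1.4024, 1.2077, 0.3869)
Hamilton product q⊗(0,ω) = (-1.3000000, -0.7899498, -1.0485284, -0.3828428)
q' = normalize(q + ½dt·q⊗(0,ω)) = (-0.7200, 0.4920, 0.4894, -0.0038)

p' = (-1.1300, -1.2100, -2.4400)
q' = (-0.7200, 0.4920, 0.4894, -0.0038)
v' = (-1.4800, -0.5960, -1.9040)
ω' = (1.4024, 1.2077, 0.3869)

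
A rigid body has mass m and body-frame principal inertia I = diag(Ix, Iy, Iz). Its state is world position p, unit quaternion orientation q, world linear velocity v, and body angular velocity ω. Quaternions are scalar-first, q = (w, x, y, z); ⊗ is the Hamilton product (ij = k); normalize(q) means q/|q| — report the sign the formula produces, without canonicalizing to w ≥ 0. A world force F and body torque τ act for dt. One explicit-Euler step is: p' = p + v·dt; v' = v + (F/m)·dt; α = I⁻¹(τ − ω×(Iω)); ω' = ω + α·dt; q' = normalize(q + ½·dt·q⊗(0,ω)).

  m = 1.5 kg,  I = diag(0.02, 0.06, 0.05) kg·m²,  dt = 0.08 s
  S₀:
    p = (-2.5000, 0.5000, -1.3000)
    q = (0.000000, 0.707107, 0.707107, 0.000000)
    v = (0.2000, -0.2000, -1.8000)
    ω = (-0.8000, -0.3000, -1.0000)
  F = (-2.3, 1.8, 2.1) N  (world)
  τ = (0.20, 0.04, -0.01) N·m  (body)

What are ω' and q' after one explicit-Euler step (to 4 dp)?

α = I⁻¹(τ − ω×Iω) = (10.1500, 1.0667, -0.3920)
new body rate ω' = (0.0120, -0.2147, -1.0314)
Hamilton product q⊗(0,ω) = (0.7778177, -0.7071070, 0.7071070, 0.3535535)
updated quaternion q' = (0.0311, 0.6779, 0.7344, 0.0141)

ω' = (0.0120, -0.2147, -1.0314)
q' = (0.0311, 0.6779, 0.7344, 0.0141)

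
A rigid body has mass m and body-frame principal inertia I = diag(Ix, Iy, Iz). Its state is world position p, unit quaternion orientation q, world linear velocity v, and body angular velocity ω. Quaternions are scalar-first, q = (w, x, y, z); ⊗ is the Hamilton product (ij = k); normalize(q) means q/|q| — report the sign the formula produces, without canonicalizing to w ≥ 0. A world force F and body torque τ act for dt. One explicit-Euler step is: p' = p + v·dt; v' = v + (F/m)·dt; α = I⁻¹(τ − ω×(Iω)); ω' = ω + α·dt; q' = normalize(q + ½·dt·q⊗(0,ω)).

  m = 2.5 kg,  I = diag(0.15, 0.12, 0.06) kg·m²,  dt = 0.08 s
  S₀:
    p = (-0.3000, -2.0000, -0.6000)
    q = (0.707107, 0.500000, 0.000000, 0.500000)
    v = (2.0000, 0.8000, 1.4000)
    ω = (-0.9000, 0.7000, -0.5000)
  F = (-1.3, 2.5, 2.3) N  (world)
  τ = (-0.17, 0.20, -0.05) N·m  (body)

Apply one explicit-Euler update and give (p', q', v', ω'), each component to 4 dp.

p' = (-0.1400, -1.9360, -0.4880)
q' = (0.7342, 0.4600, 0.0118, 0.4992)
v' = (1.9584, 0.8800, 1.4736)
ω' = (-1.0019, 0.8063, -0.5919)

ω×(Iω) gyroscopic = (0.0210, 0.0405, 0.0189)
(τ − ω×Iω)/I = (-1.2733, 1.3292, -1.1483)
new body rate ω' = (-1.0019, 0.8063, -0.5919)
q⊗(0,ω) = (0.7000000, -0.9863963, 0.2949749, -0.0035535)
q' = normalize(q + ½dt·q⊗(0,ω)) = (0.7342, 0.4600, 0.0118, 0.4992)
a = (-0.5200, 1.0000, 0.9200)
p + v·dt = (-0.1400, -1.9360, -0.4880)
v + (F/m)dt = (1.9584, 0.8800, 1.4736)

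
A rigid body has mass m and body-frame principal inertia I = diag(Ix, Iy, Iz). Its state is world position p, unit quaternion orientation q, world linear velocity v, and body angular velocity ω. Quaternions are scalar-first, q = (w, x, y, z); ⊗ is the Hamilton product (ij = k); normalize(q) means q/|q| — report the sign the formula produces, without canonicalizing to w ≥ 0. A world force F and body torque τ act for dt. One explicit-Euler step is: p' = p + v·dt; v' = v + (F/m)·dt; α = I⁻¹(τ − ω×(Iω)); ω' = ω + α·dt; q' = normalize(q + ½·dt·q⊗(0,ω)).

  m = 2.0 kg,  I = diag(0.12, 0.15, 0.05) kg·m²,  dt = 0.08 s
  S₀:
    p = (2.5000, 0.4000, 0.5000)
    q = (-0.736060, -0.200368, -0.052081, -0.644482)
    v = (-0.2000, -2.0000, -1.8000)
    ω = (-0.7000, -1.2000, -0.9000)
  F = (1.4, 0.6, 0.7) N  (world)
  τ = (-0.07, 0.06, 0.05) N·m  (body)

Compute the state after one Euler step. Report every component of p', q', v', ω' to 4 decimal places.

p' = (2.4840, 0.2400, 0.3560)
q' = (-0.7657, -0.2084, -0.0059, -0.6085)
v' = (-0.1440, -1.9760, -1.7720)
ω' = (-0.6747, -1.1915, -0.8603)

a = F/m = (0.7000, 0.3000, 0.3500)
p + v·dt = (2.4840, 0.2400, 0.3560)
new velocity v' = (-0.1440, -1.9760, -1.7720)
(τ − ω×Iω)/I = (0.3167, 0.1060, 0.4960)
new body rate ω' = (-0.6747, -1.1915, -0.8603)
2q̇ = q⊗(0,ω) = (-0.7827886, -0.2112635, 1.1540782, 0.8664389)
updated quaternion q' = (-0.7657, -0.2084, -0.0059, -0.6085)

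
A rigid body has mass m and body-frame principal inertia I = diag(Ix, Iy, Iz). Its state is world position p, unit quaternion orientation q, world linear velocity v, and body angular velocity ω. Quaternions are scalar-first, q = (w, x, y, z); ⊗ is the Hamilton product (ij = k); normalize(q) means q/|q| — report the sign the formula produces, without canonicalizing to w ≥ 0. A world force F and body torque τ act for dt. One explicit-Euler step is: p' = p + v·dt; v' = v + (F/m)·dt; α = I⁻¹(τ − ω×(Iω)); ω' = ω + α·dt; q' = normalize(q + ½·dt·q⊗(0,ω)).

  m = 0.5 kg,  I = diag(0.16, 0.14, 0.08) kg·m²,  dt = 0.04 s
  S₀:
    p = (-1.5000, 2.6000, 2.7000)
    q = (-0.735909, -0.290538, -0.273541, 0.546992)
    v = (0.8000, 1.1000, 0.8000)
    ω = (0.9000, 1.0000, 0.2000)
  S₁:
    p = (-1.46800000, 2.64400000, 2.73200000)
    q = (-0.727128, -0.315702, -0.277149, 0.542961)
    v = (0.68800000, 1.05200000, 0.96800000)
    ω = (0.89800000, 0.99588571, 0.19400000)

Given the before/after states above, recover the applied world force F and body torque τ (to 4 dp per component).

F = (-1.4000, -0.6000, 2.1000)
τ = (-0.0200, 0.0000, -0.0300)

Δv = v₁−v₀ = (-0.11200000, -0.04800000, 0.16800000)
applied force F = (-1.4000, -0.6000, 2.1000)
ω₁ − ω₀ = (-0.00200000, -0.00411429, -0.00600000)
gyro term ω₀×Iω₀ = (-0.0120, 0.0144, -0.0180)
applied torque τ = (-0.0200, 0.0000, -0.0300)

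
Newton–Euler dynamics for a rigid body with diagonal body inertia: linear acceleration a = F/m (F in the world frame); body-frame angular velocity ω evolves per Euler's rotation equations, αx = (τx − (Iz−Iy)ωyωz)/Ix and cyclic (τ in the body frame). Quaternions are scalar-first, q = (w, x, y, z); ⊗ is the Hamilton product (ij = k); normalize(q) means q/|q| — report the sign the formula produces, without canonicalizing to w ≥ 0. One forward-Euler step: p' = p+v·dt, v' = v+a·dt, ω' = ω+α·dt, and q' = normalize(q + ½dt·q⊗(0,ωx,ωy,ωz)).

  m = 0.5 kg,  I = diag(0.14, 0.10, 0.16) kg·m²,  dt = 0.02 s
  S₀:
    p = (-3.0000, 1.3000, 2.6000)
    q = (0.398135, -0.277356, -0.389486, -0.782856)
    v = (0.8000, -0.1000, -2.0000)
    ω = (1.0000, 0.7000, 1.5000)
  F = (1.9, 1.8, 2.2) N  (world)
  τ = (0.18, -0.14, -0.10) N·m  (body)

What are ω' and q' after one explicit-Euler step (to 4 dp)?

ω' = (1.0167, 0.6780, 1.4910)
q' = (0.4153, -0.2737, -0.3903, -0.7748)

gyro term ω×Iω = (0.0630, -0.0300, -0.0280)
α = I⁻¹(τ − ω×Iω) = (0.8357, -1.1000, -0.4500)
ω' = ω + α·dt = (1.0167, 0.6780, 1.4910)
Hamilton product q⊗(0,ω) = (1.7242802, 0.3619052, -0.0881275, 0.7925393)
q + ½dt·q⊗(0,ω), renormalized = (0.4153, -0.2737, -0.3903, -0.7748)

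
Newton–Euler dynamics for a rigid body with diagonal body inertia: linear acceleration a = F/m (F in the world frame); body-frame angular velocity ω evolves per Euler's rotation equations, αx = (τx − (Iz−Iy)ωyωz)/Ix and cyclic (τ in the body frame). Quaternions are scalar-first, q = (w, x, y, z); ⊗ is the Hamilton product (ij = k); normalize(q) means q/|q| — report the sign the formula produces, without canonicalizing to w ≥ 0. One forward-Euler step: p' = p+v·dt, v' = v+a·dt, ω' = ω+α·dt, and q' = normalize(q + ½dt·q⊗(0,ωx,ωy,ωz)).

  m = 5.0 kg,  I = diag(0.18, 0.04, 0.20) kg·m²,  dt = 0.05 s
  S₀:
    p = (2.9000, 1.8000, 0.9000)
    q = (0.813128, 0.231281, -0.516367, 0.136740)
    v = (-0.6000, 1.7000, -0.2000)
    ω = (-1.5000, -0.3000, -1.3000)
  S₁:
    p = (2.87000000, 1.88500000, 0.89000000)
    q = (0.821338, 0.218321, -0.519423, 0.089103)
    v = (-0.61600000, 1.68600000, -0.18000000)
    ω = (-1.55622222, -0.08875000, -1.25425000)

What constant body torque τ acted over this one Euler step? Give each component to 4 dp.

ω₁ − ω₀ = (-0.05622222, 0.21125000, 0.04575000)
τ = I·(Δω/dt) + ω₀×(Iω₀) = (-0.1400, 0.1300, 0.1200)

τ = (-0.1400, 0.1300, 0.1200)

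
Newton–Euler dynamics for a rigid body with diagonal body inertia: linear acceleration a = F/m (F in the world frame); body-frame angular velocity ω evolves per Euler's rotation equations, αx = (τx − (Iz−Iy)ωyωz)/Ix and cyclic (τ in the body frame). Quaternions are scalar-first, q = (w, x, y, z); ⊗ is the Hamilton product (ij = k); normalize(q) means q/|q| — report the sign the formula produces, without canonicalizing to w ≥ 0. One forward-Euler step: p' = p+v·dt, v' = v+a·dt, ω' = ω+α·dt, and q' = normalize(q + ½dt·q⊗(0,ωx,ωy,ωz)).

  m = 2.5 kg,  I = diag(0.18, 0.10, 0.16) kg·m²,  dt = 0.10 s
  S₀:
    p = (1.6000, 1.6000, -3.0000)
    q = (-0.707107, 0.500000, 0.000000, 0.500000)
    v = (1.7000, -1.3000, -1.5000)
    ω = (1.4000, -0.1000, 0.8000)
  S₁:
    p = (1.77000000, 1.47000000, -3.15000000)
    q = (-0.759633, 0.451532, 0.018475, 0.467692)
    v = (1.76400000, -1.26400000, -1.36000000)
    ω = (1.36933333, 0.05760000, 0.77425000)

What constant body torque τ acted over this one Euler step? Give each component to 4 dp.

rate change Δω = (-0.03066667, 0.15760000, -0.02575000)
ω₀×(Iω₀) = (-0.0048, 0.0224, 0.0112)
I·α + gyro = (-0.0600, 0.1800, -0.0300)

τ = (-0.0600, 0.1800, -0.0300)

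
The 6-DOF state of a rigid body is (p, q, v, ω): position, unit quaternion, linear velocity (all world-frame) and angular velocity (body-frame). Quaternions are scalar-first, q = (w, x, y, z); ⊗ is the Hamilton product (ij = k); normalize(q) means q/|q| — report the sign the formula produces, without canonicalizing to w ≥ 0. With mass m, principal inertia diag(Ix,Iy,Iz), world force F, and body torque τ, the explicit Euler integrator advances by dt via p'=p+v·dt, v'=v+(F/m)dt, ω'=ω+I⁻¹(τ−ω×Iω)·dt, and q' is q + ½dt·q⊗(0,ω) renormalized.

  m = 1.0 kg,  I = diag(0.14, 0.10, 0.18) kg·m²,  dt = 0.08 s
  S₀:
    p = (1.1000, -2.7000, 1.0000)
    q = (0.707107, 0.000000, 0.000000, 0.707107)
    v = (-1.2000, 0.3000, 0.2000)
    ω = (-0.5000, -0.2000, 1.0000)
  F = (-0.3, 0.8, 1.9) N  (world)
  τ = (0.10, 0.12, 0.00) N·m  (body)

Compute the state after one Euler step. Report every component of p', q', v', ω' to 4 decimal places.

angular accel α = (0.8286, 1.0000, 0.0222)
ω' = ω + α·dt = (-0.4337, -0.1200, 1.0018)
q⊗(0,ω) = (-0.7071070, -0.2121321, -0.4949749, 0.7071070)
q' = normalize(q + ½dt·q⊗(0,ω)) = (0.6781, -0.0085, -0.0198, 0.7346)
linear accel F/m = (-0.3000, 0.8000, 1.9000)
p' = p + v·dt = (1.0040, -2.6760, 1.0160)
v' = v + a·dt = (-1.2240, 0.3640, 0.3520)

p' = (1.0040, -2.6760, 1.0160)
q' = (0.6781, -0.0085, -0.0198, 0.7346)
v' = (-1.2240, 0.3640, 0.3520)
ω' = (-0.4337, -0.1200, 1.0018)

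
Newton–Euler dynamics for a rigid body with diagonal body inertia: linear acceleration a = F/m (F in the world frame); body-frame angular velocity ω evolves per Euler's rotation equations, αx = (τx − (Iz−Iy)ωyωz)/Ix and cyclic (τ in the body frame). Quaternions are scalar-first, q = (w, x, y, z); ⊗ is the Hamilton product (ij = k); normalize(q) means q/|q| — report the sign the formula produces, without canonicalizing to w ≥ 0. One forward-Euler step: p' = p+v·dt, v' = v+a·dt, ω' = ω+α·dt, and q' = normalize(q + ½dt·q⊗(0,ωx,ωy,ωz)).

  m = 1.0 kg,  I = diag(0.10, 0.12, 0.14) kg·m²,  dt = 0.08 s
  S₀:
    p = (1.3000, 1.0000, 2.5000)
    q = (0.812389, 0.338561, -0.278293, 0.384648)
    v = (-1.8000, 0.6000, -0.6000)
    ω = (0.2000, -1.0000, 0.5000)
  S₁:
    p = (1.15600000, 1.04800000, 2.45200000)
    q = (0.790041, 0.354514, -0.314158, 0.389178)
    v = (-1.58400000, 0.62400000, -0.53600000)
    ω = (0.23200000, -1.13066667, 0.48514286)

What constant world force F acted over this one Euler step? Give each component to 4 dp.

F = (2.7000, 0.3000, 0.8000)

velocity change Δv = (0.21600000, 0.02400000, 0.06400000)
applied force F = (2.7000, 0.3000, 0.8000)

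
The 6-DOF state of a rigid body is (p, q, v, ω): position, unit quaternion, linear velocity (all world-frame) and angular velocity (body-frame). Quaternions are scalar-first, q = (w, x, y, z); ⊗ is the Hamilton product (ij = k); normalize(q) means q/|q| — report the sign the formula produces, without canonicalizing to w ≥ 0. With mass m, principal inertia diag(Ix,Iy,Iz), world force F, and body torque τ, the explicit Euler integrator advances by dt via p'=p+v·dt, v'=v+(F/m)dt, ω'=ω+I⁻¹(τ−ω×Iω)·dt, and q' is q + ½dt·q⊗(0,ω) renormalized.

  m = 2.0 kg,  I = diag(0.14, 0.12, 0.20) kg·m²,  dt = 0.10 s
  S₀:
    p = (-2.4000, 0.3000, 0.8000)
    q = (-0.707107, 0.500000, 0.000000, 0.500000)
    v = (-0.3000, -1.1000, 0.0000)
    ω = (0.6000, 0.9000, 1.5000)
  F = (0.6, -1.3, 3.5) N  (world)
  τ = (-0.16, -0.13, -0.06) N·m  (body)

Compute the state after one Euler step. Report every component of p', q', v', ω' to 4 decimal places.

p' = p + v·dt = (-2.4300, 0.1900, 0.8000)
v + (F/m)dt = (-0.2700, -1.1650, 0.1750)
α = I⁻¹(τ − ω×Iω) = (-1.9143, -0.6333, -0.2460)
ω + α·dt = (0.4086, 0.8367, 1.4754)
Hamilton product q⊗(0,ω) = (-1.0500000, -0.8742642, -1.0863963, -0.6106605)
updated quaternion q' = (-0.7564, 0.4543, -0.0541, 0.4675)

p' = (-2.4300, 0.1900, 0.8000)
q' = (-0.7564, 0.4543, -0.0541, 0.4675)
v' = (-0.2700, -1.1650, 0.1750)
ω' = (0.4086, 0.8367, 1.4754)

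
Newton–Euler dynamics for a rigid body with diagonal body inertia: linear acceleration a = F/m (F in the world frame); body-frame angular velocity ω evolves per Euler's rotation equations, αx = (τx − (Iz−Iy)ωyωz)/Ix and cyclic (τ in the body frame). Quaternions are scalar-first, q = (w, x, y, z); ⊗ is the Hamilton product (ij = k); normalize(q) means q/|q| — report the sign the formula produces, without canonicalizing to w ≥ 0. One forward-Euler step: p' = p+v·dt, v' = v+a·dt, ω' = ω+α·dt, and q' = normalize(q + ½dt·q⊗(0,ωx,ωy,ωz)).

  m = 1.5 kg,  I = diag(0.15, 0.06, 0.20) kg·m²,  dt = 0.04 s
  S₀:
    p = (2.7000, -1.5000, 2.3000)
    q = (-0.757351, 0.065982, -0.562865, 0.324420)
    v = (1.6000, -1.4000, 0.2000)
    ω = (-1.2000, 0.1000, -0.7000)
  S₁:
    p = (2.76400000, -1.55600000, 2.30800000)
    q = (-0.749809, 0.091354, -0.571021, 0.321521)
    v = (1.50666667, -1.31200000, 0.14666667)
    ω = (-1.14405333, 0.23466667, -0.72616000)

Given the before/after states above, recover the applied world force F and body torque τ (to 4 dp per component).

velocity change Δv = (-0.09333333, 0.08800000, -0.05333333)
m·(v₁−v₀)/dt = (-3.5000, 3.3000, -2.0000)
rate change Δω = (0.05594667, 0.13466667, -0.02616000)
gyro term ω₀×Iω₀ = (-0.0098, -0.0420, 0.0108)
applied torque τ = (0.2000, 0.1600, -0.1200)

F = (-3.5000, 3.3000, -2.0000)
τ = (0.2000, 0.1600, -0.1200)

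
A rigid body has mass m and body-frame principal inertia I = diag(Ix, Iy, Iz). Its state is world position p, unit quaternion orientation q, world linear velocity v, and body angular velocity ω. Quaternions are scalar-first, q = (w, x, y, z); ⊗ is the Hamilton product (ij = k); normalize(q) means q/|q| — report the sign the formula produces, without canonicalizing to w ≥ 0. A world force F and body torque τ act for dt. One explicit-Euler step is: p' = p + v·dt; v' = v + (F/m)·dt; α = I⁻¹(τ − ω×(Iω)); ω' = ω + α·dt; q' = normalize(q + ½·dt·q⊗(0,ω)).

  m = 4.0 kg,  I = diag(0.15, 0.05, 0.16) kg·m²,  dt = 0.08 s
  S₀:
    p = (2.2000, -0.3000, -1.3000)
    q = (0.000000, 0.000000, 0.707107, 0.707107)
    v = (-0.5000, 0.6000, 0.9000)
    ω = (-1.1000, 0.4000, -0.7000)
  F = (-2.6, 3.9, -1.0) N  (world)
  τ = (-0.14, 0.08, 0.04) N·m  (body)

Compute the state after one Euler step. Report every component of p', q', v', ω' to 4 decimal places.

p' = (2.1600, -0.2520, -1.2280)
q' = (0.0085, -0.0311, 0.6750, 0.7371)
v' = (-0.5520, 0.6780, 0.8800)
ω' = (-1.1582, 0.5403, -0.7020)

gyro term ω×Iω = (-0.0308, -0.0077, 0.0440)
(τ − ω×Iω)/I = (-0.7280, 1.7540, -0.0250)
new body rate ω' = (-1.1582, 0.5403, -0.7020)
Hamilton product q⊗(0,ω) = (0.2121321, -0.7778177, -0.7778177, 0.7778177)
updated quaternion q' = (0.0085, -0.0311, 0.6750, 0.7371)
a = F/m = (-0.6500, 0.9750, -0.2500)
p + v·dt = (2.1600, -0.2520, -1.2280)
v' = v + a·dt = (-0.5520, 0.6780, 0.8800)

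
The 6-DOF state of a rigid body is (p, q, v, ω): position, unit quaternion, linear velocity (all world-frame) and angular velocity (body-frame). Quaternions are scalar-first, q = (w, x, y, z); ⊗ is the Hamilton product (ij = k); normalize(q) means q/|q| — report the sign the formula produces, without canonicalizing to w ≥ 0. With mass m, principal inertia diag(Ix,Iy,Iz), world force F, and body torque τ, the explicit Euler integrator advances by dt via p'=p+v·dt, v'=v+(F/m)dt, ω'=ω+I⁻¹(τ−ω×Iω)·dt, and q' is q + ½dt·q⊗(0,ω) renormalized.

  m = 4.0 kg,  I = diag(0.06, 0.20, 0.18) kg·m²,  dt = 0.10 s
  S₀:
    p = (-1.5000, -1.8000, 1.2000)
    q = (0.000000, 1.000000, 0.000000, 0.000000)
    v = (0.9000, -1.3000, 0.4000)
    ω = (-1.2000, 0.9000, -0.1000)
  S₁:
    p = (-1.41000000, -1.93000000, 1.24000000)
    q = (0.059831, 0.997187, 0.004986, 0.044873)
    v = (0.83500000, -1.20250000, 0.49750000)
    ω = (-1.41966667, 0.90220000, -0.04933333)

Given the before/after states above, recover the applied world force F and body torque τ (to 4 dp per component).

F = (-2.6000, 3.9000, 3.9000)
τ = (-0.1300, -0.0100, -0.0600)

ω₁ − ω₀ = (-0.21966667, 0.00220000, 0.05066667)
I·α + gyro = (-0.1300, -0.0100, -0.0600)
velocity change Δv = (-0.06500000, 0.09750000, 0.09750000)
applied force F = (-2.6000, 3.9000, 3.9000)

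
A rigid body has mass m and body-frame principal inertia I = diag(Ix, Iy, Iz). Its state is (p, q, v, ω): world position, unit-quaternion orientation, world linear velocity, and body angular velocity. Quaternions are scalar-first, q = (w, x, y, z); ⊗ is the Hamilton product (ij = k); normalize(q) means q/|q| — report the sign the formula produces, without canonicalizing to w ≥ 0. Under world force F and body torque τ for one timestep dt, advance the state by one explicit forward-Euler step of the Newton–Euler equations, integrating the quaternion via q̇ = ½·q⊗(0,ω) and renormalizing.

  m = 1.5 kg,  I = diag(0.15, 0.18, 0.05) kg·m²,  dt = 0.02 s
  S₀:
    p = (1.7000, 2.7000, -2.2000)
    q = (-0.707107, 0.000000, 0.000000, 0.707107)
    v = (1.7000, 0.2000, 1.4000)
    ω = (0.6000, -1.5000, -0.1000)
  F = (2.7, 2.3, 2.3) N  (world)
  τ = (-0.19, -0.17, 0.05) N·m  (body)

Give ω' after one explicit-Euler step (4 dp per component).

precession coupling ω×(Iω) = (-0.0195, -0.0060, -0.0270)
(τ − ω×Iω)/I = (-1.1367, -0.9111, 1.5400)
ω' = ω + α·dt = (0.5773, -1.5182, -0.0692)

ω' = (0.5773, -1.5182, -0.0692)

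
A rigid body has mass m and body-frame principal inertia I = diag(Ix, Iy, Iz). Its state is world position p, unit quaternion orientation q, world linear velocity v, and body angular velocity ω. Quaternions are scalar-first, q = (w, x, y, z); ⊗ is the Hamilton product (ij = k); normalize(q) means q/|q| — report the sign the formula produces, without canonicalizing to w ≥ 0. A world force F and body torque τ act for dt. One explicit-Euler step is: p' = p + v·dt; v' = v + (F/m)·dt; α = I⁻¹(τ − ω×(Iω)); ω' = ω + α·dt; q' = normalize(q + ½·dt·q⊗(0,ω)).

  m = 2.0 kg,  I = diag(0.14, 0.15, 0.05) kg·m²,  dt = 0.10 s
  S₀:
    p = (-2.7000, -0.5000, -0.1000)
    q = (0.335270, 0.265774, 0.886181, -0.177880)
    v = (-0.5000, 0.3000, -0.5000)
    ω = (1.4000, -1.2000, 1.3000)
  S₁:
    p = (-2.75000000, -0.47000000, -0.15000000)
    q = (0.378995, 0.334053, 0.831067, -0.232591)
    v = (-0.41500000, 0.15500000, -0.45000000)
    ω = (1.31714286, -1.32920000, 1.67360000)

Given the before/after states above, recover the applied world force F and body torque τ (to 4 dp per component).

Δv = v₁−v₀ = (0.08500000, -0.14500000, 0.05000000)
m·(v₁−v₀)/dt = (1.7000, -2.9000, 1.0000)
rate change Δω = (-0.08285714, -0.12920000, 0.37360000)
gyro term ω₀×Iω₀ = (0.1560, 0.1638, -0.0168)
I·α + gyro = (0.0400, -0.0300, 0.1700)

F = (1.7000, -2.9000, 1.0000)
τ = (0.0400, -0.0300, 0.1700)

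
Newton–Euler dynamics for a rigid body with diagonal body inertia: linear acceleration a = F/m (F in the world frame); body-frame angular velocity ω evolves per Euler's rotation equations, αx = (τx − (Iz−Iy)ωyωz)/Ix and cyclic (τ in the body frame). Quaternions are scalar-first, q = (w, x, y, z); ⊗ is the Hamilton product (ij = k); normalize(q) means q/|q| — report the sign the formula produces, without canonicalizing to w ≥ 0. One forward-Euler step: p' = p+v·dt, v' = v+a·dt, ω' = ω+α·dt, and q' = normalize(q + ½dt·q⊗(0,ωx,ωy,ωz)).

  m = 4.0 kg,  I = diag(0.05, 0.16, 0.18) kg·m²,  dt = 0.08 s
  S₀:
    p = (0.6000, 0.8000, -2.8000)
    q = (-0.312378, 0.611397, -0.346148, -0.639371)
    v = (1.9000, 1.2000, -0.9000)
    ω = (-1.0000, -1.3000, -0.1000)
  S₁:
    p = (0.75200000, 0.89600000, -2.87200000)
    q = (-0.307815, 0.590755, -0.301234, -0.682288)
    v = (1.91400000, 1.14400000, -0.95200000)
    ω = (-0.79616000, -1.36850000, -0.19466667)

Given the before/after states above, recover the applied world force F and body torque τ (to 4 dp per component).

F = (0.7000, -2.8000, -2.6000)
τ = (0.1300, -0.1500, -0.0700)

Δv = v₁−v₀ = (0.01400000, -0.05600000, -0.05200000)
F = m·Δv/dt = (0.7000, -2.8000, -2.6000)
rate change Δω = (0.20384000, -0.06850000, -0.09466667)
ω₀×(Iω₀) = (0.0026, -0.0130, 0.1430)
τ = I·(Δω/dt) + ω₀×(Iω₀) = (0.1300, -0.1500, -0.0700)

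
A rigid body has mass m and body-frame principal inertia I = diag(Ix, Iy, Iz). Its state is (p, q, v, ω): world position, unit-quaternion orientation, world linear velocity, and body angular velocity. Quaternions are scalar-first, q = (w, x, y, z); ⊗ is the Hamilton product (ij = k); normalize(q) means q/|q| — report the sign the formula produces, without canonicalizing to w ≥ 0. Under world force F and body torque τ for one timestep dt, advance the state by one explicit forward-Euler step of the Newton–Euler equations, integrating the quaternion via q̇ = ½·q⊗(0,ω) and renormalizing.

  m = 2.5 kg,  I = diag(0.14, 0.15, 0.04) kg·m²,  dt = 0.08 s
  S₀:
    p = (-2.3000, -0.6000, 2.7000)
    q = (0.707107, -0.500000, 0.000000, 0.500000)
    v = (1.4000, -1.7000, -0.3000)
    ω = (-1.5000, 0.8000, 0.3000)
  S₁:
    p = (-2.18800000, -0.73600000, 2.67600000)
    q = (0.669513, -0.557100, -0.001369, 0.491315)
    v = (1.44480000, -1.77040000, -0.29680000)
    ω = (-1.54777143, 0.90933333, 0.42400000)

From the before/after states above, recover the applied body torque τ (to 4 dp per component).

τ = (-0.1100, 0.1600, 0.0500)

Δω = ω₁−ω₀ = (-0.04777143, 0.10933333, 0.12400000)
I·α + gyro = (-0.1100, 0.1600, 0.0500)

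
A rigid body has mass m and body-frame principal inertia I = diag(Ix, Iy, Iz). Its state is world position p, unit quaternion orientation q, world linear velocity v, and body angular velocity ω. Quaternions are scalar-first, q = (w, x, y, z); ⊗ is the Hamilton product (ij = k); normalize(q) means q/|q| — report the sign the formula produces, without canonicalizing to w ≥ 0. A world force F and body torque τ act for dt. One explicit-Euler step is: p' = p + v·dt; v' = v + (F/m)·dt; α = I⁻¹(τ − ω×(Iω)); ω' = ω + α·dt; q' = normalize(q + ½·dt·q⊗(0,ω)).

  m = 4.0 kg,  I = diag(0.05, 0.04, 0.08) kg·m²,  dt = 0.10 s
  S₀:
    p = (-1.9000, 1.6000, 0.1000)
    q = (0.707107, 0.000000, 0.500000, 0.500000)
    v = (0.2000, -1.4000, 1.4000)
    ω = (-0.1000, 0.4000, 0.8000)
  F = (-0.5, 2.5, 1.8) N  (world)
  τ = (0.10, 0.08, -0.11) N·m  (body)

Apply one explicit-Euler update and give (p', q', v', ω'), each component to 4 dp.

p' = (-1.8800, 1.4600, 0.2400)
q' = (0.6764, 0.0065, 0.5111, 0.5302)
v' = (0.1875, -1.3375, 1.4450)
ω' = (0.0744, 0.5940, 0.6620)

a = (-0.1250, 0.6250, 0.4500)
p' = p + v·dt = (-1.8800, 1.4600, 0.2400)
v' = v + a·dt = (0.1875, -1.3375, 1.4450)
gyro term ω×Iω = (0.0128, 0.0024, 0.0004)
angular accel α = (1.7440, 1.9400, -1.3800)
new body rate ω' = (0.0744, 0.5940, 0.6620)
2q̇ = q⊗(0,ω) = (-0.6000000, 0.1292893, 0.2328428, 0.6156856)
q' = normalize(q + ½dt·q⊗(0,ω)) = (0.6764, 0.0065, 0.5111, 0.5302)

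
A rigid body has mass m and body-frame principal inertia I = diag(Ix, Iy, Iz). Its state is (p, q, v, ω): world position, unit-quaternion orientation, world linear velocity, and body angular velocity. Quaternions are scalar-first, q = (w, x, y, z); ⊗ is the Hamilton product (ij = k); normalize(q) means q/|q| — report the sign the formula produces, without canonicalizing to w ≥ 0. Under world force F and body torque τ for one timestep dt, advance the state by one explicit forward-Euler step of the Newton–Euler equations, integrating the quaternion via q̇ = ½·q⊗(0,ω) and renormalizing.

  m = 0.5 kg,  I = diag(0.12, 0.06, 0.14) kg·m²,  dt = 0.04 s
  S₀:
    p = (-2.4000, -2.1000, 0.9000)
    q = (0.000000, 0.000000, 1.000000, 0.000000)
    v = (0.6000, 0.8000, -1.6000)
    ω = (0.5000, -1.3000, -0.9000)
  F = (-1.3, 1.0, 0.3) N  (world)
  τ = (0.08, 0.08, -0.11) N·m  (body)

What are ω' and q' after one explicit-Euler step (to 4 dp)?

gyro term ω×Iω = (0.0936, 0.0090, 0.0390)
α = I⁻¹(τ − ω×Iω) = (-0.1133, 1.1833, -1.0643)
ω' = ω + α·dt = (0.4955, -1.2527, -0.9426)
2q̇ = q⊗(0,ω) = (1.3000000, -0.9000000, 0.0000000, -0.5000000)
q + ½dt·q⊗(0,ω), renormalized = (0.0260, -0.0180, 0.9995, -0.0100)

ω' = (0.4955, -1.2527, -0.9426)
q' = (0.0260, -0.0180, 0.9995, -0.0100)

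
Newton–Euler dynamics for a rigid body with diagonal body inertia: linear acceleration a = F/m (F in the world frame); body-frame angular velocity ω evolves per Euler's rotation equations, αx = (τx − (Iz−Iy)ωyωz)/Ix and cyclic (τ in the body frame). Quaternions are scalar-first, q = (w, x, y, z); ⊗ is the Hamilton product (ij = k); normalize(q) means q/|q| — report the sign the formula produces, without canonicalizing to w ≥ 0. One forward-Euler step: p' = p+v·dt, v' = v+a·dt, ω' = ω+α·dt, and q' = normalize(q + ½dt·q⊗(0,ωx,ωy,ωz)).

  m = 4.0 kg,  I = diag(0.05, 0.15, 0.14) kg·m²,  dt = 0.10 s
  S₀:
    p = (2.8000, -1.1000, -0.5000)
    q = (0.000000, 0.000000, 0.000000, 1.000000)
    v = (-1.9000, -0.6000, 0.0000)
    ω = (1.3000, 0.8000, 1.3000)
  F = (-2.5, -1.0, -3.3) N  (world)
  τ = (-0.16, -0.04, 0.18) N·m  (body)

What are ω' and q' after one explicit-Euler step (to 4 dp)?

α = I⁻¹(τ − ω×Iω) = (-2.9920, 0.7473, 0.5429)
new body rate ω' = (1.0008, 0.8747, 1.3543)
q⊗(0,ω) = (-1.3000000, -0.8000000, 1.3000000, 0.0000000)
q + ½dt·q⊗(0,ω), renormalized = (-0.0647, -0.0398, 0.0647, 0.9950)

ω' = (1.0008, 0.8747, 1.3543)
q' = (-0.0647, -0.0398, 0.0647, 0.9950)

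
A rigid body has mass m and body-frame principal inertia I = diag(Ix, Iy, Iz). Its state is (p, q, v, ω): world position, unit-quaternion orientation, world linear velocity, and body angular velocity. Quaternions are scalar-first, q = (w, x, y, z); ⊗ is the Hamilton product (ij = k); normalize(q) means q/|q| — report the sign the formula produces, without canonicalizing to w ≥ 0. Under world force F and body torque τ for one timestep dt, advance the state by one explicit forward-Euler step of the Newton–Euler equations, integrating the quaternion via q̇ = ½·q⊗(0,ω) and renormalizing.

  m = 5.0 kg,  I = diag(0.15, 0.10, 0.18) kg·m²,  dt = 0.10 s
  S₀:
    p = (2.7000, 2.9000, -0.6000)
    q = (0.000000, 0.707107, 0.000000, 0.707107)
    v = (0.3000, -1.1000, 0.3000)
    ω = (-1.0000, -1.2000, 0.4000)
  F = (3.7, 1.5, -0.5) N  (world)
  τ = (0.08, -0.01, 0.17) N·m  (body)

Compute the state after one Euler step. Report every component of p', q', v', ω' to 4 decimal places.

p + v·dt = (2.7300, 2.7900, -0.5700)
v' = v + a·dt = (0.3740, -1.0700, 0.2900)
precession coupling ω×(Iω) = (-0.0384, 0.0120, -0.0600)
(τ − ω×Iω)/I = (0.7893, -0.2200, 1.2778)
new body rate ω' = (-0.9211, -1.2220, 0.5278)
2q̇ = q⊗(0,ω) = (0.4242642, 0.8485284, -0.9899498, -0.8485284)
q' = normalize(q + ½dt·q⊗(0,ω)) = (0.0211, 0.7471, -0.0493, 0.6625)

p' = (2.7300, 2.7900, -0.5700)
q' = (0.0211, 0.7471, -0.0493, 0.6625)
v' = (0.3740, -1.0700, 0.2900)
ω' = (-0.9211, -1.2220, 0.5278)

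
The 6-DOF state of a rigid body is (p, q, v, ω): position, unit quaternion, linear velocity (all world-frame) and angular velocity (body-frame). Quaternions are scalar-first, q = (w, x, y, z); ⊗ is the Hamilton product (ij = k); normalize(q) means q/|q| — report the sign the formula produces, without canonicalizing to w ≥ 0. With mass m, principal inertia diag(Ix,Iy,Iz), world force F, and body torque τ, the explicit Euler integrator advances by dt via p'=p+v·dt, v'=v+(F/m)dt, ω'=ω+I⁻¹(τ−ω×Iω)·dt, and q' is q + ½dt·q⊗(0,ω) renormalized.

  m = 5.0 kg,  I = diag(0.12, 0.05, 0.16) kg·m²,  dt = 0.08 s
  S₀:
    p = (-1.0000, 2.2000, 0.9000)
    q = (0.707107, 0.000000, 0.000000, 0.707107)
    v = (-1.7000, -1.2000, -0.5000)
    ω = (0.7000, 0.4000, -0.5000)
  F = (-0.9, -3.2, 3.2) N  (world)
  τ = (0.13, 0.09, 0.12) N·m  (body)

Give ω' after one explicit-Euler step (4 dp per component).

α = I⁻¹(τ − ω×Iω) = (1.2667, 1.5200, 0.8725)
ω' = ω + α·dt = (0.8013, 0.5216, -0.4302)

ω' = (0.8013, 0.5216, -0.4302)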